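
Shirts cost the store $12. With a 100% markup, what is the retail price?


Calculate the markup amount:
100% of $12 = $12
Add to cost:
$12 + $12 = $24

$24


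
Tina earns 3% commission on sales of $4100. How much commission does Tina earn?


Convert rate to decimal:
3% = 0.03
Multiply by sales:
$4100 x 0.03 = $123

$123


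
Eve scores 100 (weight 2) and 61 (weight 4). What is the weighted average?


Weighted sum:
2 x 100 + 4 x 61 = 444
Total weight:
2 + 4 = 6
Weighted average:
444 / 6 = 74

74


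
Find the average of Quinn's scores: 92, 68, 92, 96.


Add the scores:
92 + 68 + 92 + 96 = 348
Divide by the number of tests:
348 / 4 = 87

87


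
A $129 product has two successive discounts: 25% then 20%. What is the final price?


First discount:
25% of $129 = $32.25
Price after first discount:
$129 - $32.25 = $96.75
Second discount:
20% of $96.75 = $19.35
Final price:
$96.75 - $19.35 = $77.40

$77.40


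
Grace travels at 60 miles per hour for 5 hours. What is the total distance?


Use the formula: distance = speed x time
Speed = 60 mph, Time = 5 hours
60 x 5 = 300 miles

300 miles


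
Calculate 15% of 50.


Convert percentage to decimal:
15% = 0.15
Multiply:
50 x 0.15 = 7.5

7.5


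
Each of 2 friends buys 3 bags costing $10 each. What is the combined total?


Cost per person:
3 x $10 = $30
Group total:
2 x $30 = $60

$60


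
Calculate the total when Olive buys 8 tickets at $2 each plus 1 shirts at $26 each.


Cost of tickets:
8 x $2 = $16
Cost of shirts:
1 x $26 = $26
Add both:
$16 + $26 = $42

$42


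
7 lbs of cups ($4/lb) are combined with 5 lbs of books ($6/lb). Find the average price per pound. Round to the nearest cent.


Cost of cups:
7 x $4 = $28
Cost of books:
5 x $6 = $30
Total cost: $28 + $30 = $58
Total weight: 12 lbs
Average: $58 / 12 = $4.8333... ≈ $4.83/lb

$4.83/lb


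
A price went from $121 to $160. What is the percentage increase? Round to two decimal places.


Find the absolute change:
|160 - 121| = 39
Divide by original and multiply by 100:
39 / 121 x 100 = 32.2314...% ≈ 32.23%

32.23%


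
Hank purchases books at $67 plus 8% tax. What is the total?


Calculate the tax:
8% of $67 = $5.36
Add tax to price:
$67 + $5.36 = $72.36

$72.36


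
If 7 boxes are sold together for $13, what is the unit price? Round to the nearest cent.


Total cost: $13
Number of items: 7
Unit price: $13 / 7 = $1.8571... ≈ $1.86

$1.86


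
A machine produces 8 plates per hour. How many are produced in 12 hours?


Production rate: 8 plates per hour
Time: 12 hours
Total: 8 x 12 = 96 plates

96 plates


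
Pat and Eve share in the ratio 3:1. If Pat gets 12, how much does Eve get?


Find the multiplier:
12 / 3 = 4
Apply to Eve's share:
1 x 4 = 4

4


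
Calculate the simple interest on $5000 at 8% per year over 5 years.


Use the formula I = P x R x T / 100
P x R x T = 5000 x 8 x 5 = 200000
I = 200000 / 100 = $2000

$2000


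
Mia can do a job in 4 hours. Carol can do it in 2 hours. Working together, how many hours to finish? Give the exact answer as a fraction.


Mia's rate: 1/4 of the job per hour
Carol's rate: 1/2 of the job per hour
Combined rate: 1/4 + 1/2 = 3/4 per hour
Time = 1 / (3/4) = 4/3 hours (≈ 1.33 hours)

4/3 hours


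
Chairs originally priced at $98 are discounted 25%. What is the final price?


Calculate the discount amount:
25% of $98 = $24.50
Subtract from original:
$98 - $24.50 = $73.50

$73.50


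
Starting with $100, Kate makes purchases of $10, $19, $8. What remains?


Add up expenses:
$10 + $19 + $8 = $37
Subtract from budget:
$100 - $37 = $63

$63


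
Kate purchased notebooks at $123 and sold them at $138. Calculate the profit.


Selling price = $138
Cost price = $123
Profit = selling price - cost price:
Profit = $138 - $123 = $15

$15


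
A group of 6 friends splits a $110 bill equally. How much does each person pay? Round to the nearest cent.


Total bill: $110
Number of people: 6
Each pays: $110 / 6 = $18.3333... ≈ $18.33

$18.33


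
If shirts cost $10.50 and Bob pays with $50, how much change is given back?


Start with the amount paid:
$50
Subtract the price:
$50 - $10.50 = $39.50

$39.50


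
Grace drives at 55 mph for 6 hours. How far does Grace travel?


Use the formula: distance = speed x time
Speed = 55 mph, Time = 6 hours
55 x 6 = 330 miles

330 miles


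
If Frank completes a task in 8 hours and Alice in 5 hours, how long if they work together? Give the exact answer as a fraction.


Frank's rate: 1/8 of the job per hour
Alice's rate: 1/5 of the job per hour
Combined rate: 1/8 + 1/5 = 13/40 per hour
Time = 1 / (13/40) = 40/13 hours (≈ 3.08 hours)

40/13 hours


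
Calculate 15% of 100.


Convert percentage to decimal:
15% = 0.15
Multiply:
100 x 0.15 = 15

15


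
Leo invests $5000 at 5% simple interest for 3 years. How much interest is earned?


Use the formula I = P x R x T / 100
P x R x T = 5000 x 5 x 3 = 75000
I = 75000 / 100 = $750

$750


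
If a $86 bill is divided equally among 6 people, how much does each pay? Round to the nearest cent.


Total bill: $86
Number of people: 6
Each pays: $86 / 6 = $14.3333... ≈ $14.33

$14.33


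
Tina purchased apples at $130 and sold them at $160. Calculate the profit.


Selling price = $160
Cost price = $130
Profit = selling price - cost price:
Profit = $160 - $130 = $30

$30


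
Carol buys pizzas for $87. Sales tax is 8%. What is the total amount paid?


Calculate the tax:
8% of $87 = $6.96
Add tax to price:
$87 + $6.96 = $93.96

$93.96


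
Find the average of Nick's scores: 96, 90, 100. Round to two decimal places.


Add the scores:
96 + 90 + 100 = 286
Divide by the number of tests:
286 / 3 = 95.3333... ≈ 95.33

95.33


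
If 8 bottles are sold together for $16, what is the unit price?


Total cost: $16
Number of items: 8
Unit price: $16 / 8 = $2

$2


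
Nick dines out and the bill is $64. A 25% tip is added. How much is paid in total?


Calculate the tip:
25% of $64 = $16
Add tip to meal cost:
$64 + $16 = $80

$80


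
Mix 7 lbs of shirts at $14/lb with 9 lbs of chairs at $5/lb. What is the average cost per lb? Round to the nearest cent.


Cost of shirts:
7 x $14 = $98
Cost of chairs:
9 x $5 = $45
Total cost: $98 + $45 = $143
Total weight: 16 lbs
Average: $143 / 16 = $8.9375 ≈ $8.94/lb

$8.94/lb


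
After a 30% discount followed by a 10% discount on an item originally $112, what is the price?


First discount:
30% of $112 = $33.60
Price after first discount:
$112 - $33.60 = $78.40
Second discount:
10% of $78.40 = $7.84
Final price:
$78.40 - $7.84 = $70.56

$70.56


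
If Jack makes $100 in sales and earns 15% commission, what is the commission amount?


Convert rate to decimal:
15% = 0.15
Multiply by sales:
$100 x 0.15 = $15

$15


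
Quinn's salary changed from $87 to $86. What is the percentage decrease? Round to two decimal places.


Find the absolute change:
|86 - 87| = 1
Divide by original and multiply by 100:
1 / 87 x 100 = 1.1494...% ≈ 1.15%

1.15%


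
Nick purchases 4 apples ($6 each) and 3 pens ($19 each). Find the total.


Cost of apples:
4 x $6 = $24
Cost of pens:
3 x $19 = $57
Add both:
$24 + $57 = $81

$81


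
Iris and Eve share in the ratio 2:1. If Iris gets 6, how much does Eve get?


Find the multiplier:
6 / 2 = 3
Apply to Eve's share:
1 x 3 = 3

3


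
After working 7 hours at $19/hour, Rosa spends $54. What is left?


Calculate earnings:
7 x $19 = $133
Subtract spending:
$133 - $54 = $79

$79


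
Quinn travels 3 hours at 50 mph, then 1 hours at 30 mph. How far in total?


Leg 1 distance:
50 x 3 = 150 miles
Leg 2 distance:
30 x 1 = 30 miles
Total distance:
150 + 30 = 180 miles

180 miles


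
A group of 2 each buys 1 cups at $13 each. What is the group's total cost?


Cost per person:
1 x $13 = $13
Group total:
2 x $13 = $26

$26


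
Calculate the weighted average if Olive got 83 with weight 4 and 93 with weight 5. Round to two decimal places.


Weighted sum:
4 x 83 + 5 x 93 = 797
Total weight:
4 + 5 = 9
Weighted average:
797 / 9 = 88.5555... ≈ 88.56

88.56


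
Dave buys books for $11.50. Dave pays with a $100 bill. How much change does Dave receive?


Start with the amount paid:
$100
Subtract the price:
$100 - $11.50 = $88.50

$88.50


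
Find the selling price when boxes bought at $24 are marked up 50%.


Calculate the markup amount:
50% of $24 = $12
Add to cost:
$24 + $12 = $36

$36


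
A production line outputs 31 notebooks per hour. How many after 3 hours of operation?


Production rate: 31 notebooks per hour
Time: 3 hours
Total: 31 x 3 = 93 notebooks

93 notebooks


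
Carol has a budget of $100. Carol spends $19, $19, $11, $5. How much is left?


Add up expenses:
$19 + $19 + $11 + $5 = $54
Subtract from budget:
$100 - $54 = $46

$46


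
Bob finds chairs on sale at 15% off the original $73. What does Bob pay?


Calculate the discount amount:
15% of $73 = $10.95
Subtract from original:
$73 - $10.95 = $62.05

$62.05


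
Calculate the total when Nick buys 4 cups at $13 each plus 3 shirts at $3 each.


Cost of cups:
4 x $13 = $52
Cost of shirts:
3 x $3 = $9
Add both:
$52 + $9 = $61

$61


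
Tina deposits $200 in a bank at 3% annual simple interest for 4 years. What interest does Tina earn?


Use the formula I = P x R x T / 100
P x R x T = 200 x 3 x 4 = 2400
I = 2400 / 100 = $24

$24


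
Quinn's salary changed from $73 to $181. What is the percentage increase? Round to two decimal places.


Find the absolute change:
|181 - 73| = 108
Divide by original and multiply by 100:
108 / 73 x 100 = 147.9452...% ≈ 147.95%

147.95%


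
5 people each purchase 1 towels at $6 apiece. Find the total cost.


Cost per person:
1 x $6 = $6
Group total:
5 x $6 = $30

$30


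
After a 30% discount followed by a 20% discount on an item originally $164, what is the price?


First discount:
30% of $164 = $49.20
Price after first discount:
$164 - $49.20 = $114.80
Second discount:
20% of $114.80 = $22.96
Final price:
$114.80 - $22.96 = $91.84

$91.84


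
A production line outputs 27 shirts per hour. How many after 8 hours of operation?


Production rate: 27 shirts per hour
Time: 8 hours
Total: 27 x 8 = 216 shirts

216 shirts


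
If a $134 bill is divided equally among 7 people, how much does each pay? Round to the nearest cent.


Total bill: $134
Number of people: 7
Each pays: $134 / 7 = $19.1428... ≈ $19.14

$19.14


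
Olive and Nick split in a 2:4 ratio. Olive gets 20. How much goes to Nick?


Find the multiplier:
20 / 2 = 10
Apply to Nick's share:
4 x 10 = 40

40


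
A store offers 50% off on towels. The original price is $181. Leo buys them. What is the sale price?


Calculate the discount amount:
50% of $181 = $90.50
Subtract from original:
$181 - $90.50 = $90.50

$90.50


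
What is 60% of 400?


Convert percentage to decimal:
60% = 0.6
Multiply:
400 x 0.6 = 240

240


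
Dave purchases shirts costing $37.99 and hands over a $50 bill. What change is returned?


Start with the amount paid:
$50
Subtract the price:
$50 - $37.99 = $12.01

$12.01


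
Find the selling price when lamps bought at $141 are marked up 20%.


Calculate the markup amount:
20% of $141 = $28.20
Add to cost:
$141 + $28.20 = $169.20

$169.20


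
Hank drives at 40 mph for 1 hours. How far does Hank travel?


Use the formula: distance = speed x time
Speed = 40 mph, Time = 1 hours
40 x 1 = 40 miles

40 miles


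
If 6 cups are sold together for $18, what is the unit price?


Total cost: $18
Number of items: 6
Unit price: $18 / 6 = $3

$3


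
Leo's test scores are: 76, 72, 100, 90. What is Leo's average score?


Add the scores:
76 + 72 + 100 + 90 = 338
Divide by the number of tests:
338 / 4 = 84.5

84.5


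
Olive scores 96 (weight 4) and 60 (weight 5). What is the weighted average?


Weighted sum:
4 x 96 + 5 x 60 = 684
Total weight:
4 + 5 = 9
Weighted average:
684 / 9 = 76

76


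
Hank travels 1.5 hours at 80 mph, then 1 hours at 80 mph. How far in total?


Leg 1 distance:
80 x 1.5 = 120 miles
Leg 2 distance:
80 x 1 = 80 miles
Total distance:
120 + 80 = 200 miles

200 miles


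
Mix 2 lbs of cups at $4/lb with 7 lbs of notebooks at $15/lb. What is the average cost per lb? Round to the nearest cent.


Cost of cups:
2 x $4 = $8
Cost of notebooks:
7 x $15 = $105
Total cost: $8 + $105 = $113
Total weight: 9 lbs
Average: $113 / 9 = $12.5555... ≈ $12.56/lb

$12.56/lb


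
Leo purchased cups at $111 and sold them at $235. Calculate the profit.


Selling price = $235
Cost price = $111
Profit = selling price - cost price:
Profit = $235 - $111 = $124

$124


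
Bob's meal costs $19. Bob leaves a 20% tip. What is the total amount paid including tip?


Calculate the tip:
20% of $19 = $3.80
Add tip to meal cost:
$19 + $3.80 = $22.80

$22.80


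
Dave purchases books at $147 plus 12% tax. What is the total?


Calculate the tax:
12% of $147 = $17.64
Add tax to price:
$147 + $17.64 = $164.64

$164.64


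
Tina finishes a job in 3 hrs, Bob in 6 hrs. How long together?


Tina's rate: 1/3 of the job per hour
Bob's rate: 1/6 of the job per hour
Combined rate: 1/3 + 1/6 = 1/2 per hour
Time = 1 / (1/2) = 2 hours

2 hours


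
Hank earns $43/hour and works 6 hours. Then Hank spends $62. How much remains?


Calculate earnings:
6 x $43 = $258
Subtract spending:
$258 - $62 = $196

$196


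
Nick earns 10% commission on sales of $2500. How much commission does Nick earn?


Convert rate to decimal:
10% = 0.1
Multiply by sales:
$2500 x 0.1 = $250

$250


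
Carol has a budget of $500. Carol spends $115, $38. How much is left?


Add up expenses:
$115 + $38 = $153
Subtract from budget:
$500 - $153 = $347

$347


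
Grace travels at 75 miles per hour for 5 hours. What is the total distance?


Use the formula: distance = speed x time
Speed = 75 mph, Time = 5 hours
75 x 5 = 375 miles

375 miles


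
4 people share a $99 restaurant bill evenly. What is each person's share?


Total bill: $99
Number of people: 4
Each pays: $99 / 4 = $24.75

$24.75


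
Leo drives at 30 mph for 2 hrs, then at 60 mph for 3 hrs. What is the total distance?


Leg 1 distance:
30 x 2 = 60 miles
Leg 2 distance:
60 x 3 = 180 miles
Total distance:
60 + 180 = 240 miles

240 miles


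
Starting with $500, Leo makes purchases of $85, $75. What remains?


Add up expenses:
$85 + $75 = $160
Subtract from budget:
$500 - $160 = $340

$340


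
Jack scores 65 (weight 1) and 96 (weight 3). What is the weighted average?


Weighted sum:
1 x 65 + 3 x 96 = 353
Total weight:
1 + 3 = 4
Weighted average:
353 / 4 = 88.25

88.25


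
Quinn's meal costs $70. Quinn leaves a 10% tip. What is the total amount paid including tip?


Calculate the tip:
10% of $70 = $7
Add tip to meal cost:
$70 + $7 = $77

$77


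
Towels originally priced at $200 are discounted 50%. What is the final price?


Calculate the discount amount:
50% of $200 = $100
Subtract from original:
$200 - $100 = $100

$100


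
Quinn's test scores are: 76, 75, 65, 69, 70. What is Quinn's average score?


Add the scores:
76 + 75 + 65 + 69 + 70 = 355
Divide by the number of tests:
355 / 5 = 71

71


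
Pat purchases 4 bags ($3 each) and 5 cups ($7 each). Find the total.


Cost of bags:
4 x $3 = $12
Cost of cups:
5 x $7 = $35
Add both:
$12 + $35 = $47

$47


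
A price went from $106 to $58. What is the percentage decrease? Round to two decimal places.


Find the absolute change:
|58 - 106| = 48
Divide by original and multiply by 100:
48 / 106 x 100 = 45.2830...% ≈ 45.28%

45.28%


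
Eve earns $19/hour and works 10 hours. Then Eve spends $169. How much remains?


Calculate earnings:
10 x $19 = $190
Subtract spending:
$190 - $169 = $21

$21


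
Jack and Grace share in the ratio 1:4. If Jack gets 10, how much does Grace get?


Find the multiplier:
10 / 1 = 10
Apply to Grace's share:
4 x 10 = 40

40


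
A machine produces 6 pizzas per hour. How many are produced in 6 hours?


Production rate: 6 pizzas per hour
Time: 6 hours
Total: 6 x 6 = 36 pizzas

36 pizzas


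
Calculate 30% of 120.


Convert percentage to decimal:
30% = 0.3
Multiply:
120 x 0.3 = 36

36


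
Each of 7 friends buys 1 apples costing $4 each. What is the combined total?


Cost per person:
1 x $4 = $4
Group total:
7 x $4 = $28

$28


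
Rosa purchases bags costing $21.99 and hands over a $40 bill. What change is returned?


Start with the amount paid:
$40
Subtract the price:
$40 - $21.99 = $18.01

$18.01


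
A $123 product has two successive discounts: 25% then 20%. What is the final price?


First discount:
25% of $123 = $30.75
Price after first discount:
$123 - $30.75 = $92.25
Second discount:
20% of $92.25 = $18.45
Final price:
$92.25 - $18.45 = $73.80

$73.80


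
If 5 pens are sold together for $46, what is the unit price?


Total cost: $46
Number of items: 5
Unit price: $46 / 5 = $9.20

$9.20


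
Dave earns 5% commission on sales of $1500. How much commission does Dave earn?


Convert rate to decimal:
5% = 0.05
Multiply by sales:
$1500 x 0.05 = $75

$75


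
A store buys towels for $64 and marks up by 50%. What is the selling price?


Calculate the markup amount:
50% of $64 = $32
Add to cost:
$64 + $32 = $96

$96


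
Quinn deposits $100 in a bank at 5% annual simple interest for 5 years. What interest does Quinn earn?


Use the formula I = P x R x T / 100
P x R x T = 100 x 5 x 5 = 2500
I = 2500 / 100 = $25

$25


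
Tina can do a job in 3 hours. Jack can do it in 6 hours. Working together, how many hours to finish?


Tina's rate: 1/3 of the job per hour
Jack's rate: 1/6 of the job per hour
Combined rate: 1/3 + 1/6 = 1/2 per hour
Time = 1 / (1/2) = 2 hours

2 hours


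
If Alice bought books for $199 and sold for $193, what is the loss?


Selling price = $193
Cost price = $199
Loss = cost price - selling price:
Loss = $199 - $193 = $6

$6


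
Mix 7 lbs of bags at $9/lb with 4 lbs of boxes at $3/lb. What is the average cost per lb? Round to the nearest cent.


Cost of bags:
7 x $9 = $63
Cost of boxes:
4 x $3 = $12
Total cost: $63 + $12 = $75
Total weight: 11 lbs
Average: $75 / 11 = $6.8181... ≈ $6.82/lb

$6.82/lb


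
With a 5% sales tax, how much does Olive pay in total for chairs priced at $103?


Calculate the tax:
5% of $103 = $5.15
Add tax to price:
$103 + $5.15 = $108.15

$108.15


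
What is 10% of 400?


Convert percentage to decimal:
10% = 0.1
Multiply:
400 x 0.1 = 40

40


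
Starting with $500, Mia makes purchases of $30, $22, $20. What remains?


Add up expenses:
$30 + $22 + $20 = $72
Subtract from budget:
$500 - $72 = $428

$428


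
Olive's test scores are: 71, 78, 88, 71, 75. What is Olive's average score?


Add the scores:
71 + 78 + 88 + 71 + 75 = 383
Divide by the number of tests:
383 / 5 = 76.6

76.6


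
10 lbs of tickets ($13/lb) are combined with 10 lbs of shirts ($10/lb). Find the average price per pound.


Cost of tickets:
10 x $13 = $130
Cost of shirts:
10 x $10 = $100
Total cost: $130 + $100 = $230
Total weight: 20 lbs
Average: $230 / 20 = $11.50/lb

$11.50/lb


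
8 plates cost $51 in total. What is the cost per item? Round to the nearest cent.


Total cost: $51
Number of items: 8
Unit price: $51 / 8 = $6.375 ≈ $6.38

$6.38


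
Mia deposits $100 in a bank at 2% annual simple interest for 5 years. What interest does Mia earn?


Use the formula I = P x R x T / 100
P x R x T = 100 x 2 x 5 = 1000
I = 1000 / 100 = $10

$10


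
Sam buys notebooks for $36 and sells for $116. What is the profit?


Selling price = $116
Cost price = $36
Profit = selling price - cost price:
Profit = $116 - $36 = $80

$80


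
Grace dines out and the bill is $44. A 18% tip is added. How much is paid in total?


Calculate the tip:
18% of $44 = $7.92
Add tip to meal cost:
$44 + $7.92 = $51.92

$51.92


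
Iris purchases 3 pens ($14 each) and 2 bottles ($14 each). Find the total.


Cost of pens:
3 x $14 = $42
Cost of bottles:
2 x $14 = $28
Add both:
$42 + $28 = $70

$70


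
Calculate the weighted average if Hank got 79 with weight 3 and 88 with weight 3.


Weighted sum:
3 x 79 + 3 x 88 = 501
Total weight:
3 + 3 = 6
Weighted average:
501 / 6 = 83.5

83.5


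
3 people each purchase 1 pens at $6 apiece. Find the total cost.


Cost per person:
1 x $6 = $6
Group total:
3 x $6 = $18

$18


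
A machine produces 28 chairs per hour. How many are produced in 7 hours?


Production rate: 28 chairs per hour
Time: 7 hours
Total: 28 x 7 = 196 chairs

196 chairs


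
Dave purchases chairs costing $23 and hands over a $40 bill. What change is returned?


Start with the amount paid:
$40
Subtract the price:
$40 - $23 = $17

$17


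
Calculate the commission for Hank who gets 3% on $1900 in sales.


Convert rate to decimal:
3% = 0.03
Multiply by sales:
$1900 x 0.03 = $57

$57


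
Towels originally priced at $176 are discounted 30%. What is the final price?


Calculate the discount amount:
30% of $176 = $52.80
Subtract from original:
$176 - $52.80 = $123.20

$123.20


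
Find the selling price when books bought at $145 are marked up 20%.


Calculate the markup amount:
20% of $145 = $29
Add to cost:
$145 + $29 = $174

$174


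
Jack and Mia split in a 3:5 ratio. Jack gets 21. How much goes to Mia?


Find the multiplier:
21 / 3 = 7
Apply to Mia's share:
5 x 7 = 35

35


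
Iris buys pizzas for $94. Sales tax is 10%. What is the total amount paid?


Calculate the tax:
10% of $94 = $9.40
Add tax to price:
$94 + $9.40 = $103.40

$103.40


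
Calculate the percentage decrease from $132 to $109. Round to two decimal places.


Find the absolute change:
|109 - 132| = 23
Divide by original and multiply by 100:
23 / 132 x 100 = 17.4242...% ≈ 17.42%

17.42%


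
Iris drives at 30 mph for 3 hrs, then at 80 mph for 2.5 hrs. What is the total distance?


Leg 1 distance:
30 x 3 = 90 miles
Leg 2 distance:
80 x 2.5 = 200 miles
Total distance:
90 + 200 = 290 miles

290 miles


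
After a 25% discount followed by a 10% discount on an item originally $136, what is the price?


First discount:
25% of $136 = $34
Price after first discount:
$136 - $34 = $102
Second discount:
10% of $102 = $10.20
Final price:
$102 - $10.20 = $91.80

$91.80


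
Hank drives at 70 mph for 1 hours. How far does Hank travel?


Use the formula: distance = speed x time
Speed = 70 mph, Time = 1 hours
70 x 1 = 70 miles

70 miles


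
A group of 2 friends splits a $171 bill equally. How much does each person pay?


Total bill: $171
Number of people: 2
Each pays: $171 / 2 = $85.50

$85.50


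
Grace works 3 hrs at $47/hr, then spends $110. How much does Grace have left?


Calculate earnings:
3 x $47 = $141
Subtract spending:
$141 - $110 = $31

$31


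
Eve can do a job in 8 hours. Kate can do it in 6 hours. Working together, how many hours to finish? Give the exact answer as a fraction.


Eve's rate: 1/8 of the job per hour
Kate's rate: 1/6 of the job per hour
Combined rate: 1/8 + 1/6 = 7/24 per hour
Time = 1 / (7/24) = 24/7 hours (≈ 3.43 hours)

24/7 hours


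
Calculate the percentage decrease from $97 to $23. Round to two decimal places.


Find the absolute change:
|23 - 97| = 74
Divide by original and multiply by 100:
74 / 97 x 100 = 76.2886...% ≈ 76.29%

76.29%


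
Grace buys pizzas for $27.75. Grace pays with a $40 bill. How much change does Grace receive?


Start with the amount paid:
$40
Subtract the price:
$40 - $27.75 = $12.25

$12.25


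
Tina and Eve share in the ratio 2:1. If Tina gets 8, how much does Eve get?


Find the multiplier:
8 / 2 = 4
Apply to Eve's share:
1 x 4 = 4

4


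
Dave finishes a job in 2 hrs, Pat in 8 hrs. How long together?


Dave's rate: 1/2 of the job per hour
Pat's rate: 1/8 of the job per hour
Combined rate: 1/2 + 1/8 = 5/8 per hour
Time = 1 / (5/8) = 8/5 = 1.6 hours

1.6 hours


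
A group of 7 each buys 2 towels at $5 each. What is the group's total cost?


Cost per person:
2 x $5 = $10
Group total:
7 x $10 = $70

$70


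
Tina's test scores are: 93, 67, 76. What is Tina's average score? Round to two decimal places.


Add the scores:
93 + 67 + 76 = 236
Divide by the number of tests:
236 / 3 = 78.6666... ≈ 78.67

78.67


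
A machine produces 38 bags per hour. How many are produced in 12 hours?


Production rate: 38 bags per hour
Time: 12 hours
Total: 38 x 12 = 456 bags

456 bags


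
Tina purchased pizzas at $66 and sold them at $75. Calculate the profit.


Selling price = $75
Cost price = $66
Profit = selling price - cost price:
Profit = $75 - $66 = $9

$9


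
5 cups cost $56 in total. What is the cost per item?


Total cost: $56
Number of items: 5
Unit price: $56 / 5 = $11.20

$11.20


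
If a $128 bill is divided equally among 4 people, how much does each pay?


Total bill: $128
Number of people: 4
Each pays: $128 / 4 = $32

$32


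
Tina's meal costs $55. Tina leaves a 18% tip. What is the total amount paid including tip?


Calculate the tip:
18% of $55 = $9.90
Add tip to meal cost:
$55 + $9.90 = $64.90

$64.90


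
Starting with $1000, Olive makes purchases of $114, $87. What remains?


Add up expenses:
$114 + $87 = $201
Subtract from budget:
$1000 - $201 = $799

$799


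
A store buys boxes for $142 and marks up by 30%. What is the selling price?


Calculate the markup amount:
30% of $142 = $42.60
Add to cost:
$142 + $42.60 = $184.60

$184.60


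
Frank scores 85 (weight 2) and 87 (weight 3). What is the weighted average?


Weighted sum:
2 x 85 + 3 x 87 = 431
Total weight:
2 + 3 = 5
Weighted average:
431 / 5 = 86.2

86.2


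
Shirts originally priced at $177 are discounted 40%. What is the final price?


Calculate the discount amount:
40% of $177 = $70.80
Subtract from original:
$177 - $70.80 = $106.20

$106.20


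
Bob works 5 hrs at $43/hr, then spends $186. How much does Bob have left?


Calculate earnings:
5 x $43 = $215
Subtract spending:
$215 - $186 = $29

$29


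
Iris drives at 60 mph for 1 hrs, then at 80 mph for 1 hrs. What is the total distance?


Leg 1 distance:
60 x 1 = 60 miles
Leg 2 distance:
80 x 1 = 80 miles
Total distance:
60 + 80 = 140 miles

140 miles


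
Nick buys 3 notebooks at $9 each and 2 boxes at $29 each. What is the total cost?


Cost of notebooks:
3 x $9 = $27
Cost of boxes:
2 x $29 = $58
Add both:
$27 + $58 = $85

$85


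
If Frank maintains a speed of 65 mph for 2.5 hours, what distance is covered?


Use the formula: distance = speed x time
Speed = 65 mph, Time = 2.5 hours
65 x 2.5 = 162.5 miles

162.5 miles


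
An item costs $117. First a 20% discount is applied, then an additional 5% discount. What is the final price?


First discount:
20% of $117 = $23.40
Price after first discount:
$117 - $23.40 = $93.60
Second discount:
5% of $93.60 = $4.68
Final price:
$93.60 - $4.68 = $88.92

$88.92


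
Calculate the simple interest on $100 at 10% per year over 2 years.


Use the formula I = P x R x T / 100
P x R x T = 100 x 10 x 2 = 2000
I = 2000 / 100 = $20

$20


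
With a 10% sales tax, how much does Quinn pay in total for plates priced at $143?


Calculate the tax:
10% of $143 = $14.30
Add tax to price:
$143 + $14.30 = $157.30

$157.30


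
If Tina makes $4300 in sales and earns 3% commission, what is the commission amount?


Convert rate to decimal:
3% = 0.03
Multiply by sales:
$4300 x 0.03 = $129

$129


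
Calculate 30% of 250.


Convert percentage to decimal:
30% = 0.3
Multiply:
250 x 0.3 = 75

75


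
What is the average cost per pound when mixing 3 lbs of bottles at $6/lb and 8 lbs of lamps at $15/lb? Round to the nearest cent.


Cost of bottles:
3 x $6 = $18
Cost of lamps:
8 x $15 = $120
Total cost: $18 + $120 = $138
Total weight: 11 lbs
Average: $138 / 11 = $12.5454... ≈ $12.55/lb

$12.55/lb


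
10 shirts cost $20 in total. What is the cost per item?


Total cost: $20
Number of items: 10
Unit price: $20 / 10 = $2

$2


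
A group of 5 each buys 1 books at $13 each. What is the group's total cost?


Cost per person:
1 x $13 = $13
Group total:
5 x $13 = $65

$65


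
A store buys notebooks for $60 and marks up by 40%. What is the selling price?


Calculate the markup amount:
40% of $60 = $24
Add to cost:
$60 + $24 = $84

$84


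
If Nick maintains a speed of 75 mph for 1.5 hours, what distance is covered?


Use the formula: distance = speed x time
Speed = 75 mph, Time = 1.5 hours
75 x 1.5 = 112.5 miles

112.5 miles


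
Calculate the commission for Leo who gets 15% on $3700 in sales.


Convert rate to decimal:
15% = 0.15
Multiply by sales:
$3700 x 0.15 = $555

$555


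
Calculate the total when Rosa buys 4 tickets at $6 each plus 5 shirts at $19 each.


Cost of tickets:
4 x $6 = $24
Cost of shirts:
5 x $19 = $95
Add both:
$24 + $95 = $119

$119


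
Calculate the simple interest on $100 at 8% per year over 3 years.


Use the formula I = P x R x T / 100
P x R x T = 100 x 8 x 3 = 2400
I = 2400 / 100 = $24

$24


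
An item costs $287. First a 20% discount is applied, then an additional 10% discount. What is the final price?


First discount:
20% of $287 = $57.40
Price after first discount:
$287 - $57.40 = $229.60
Second discount:
10% of $229.60 = $22.96
Final price:
$229.60 - $22.96 = $206.64

$206.64


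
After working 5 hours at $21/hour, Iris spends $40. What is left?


Calculate earnings:
5 x $21 = $105
Subtract spending:
$105 - $40 = $65

$65


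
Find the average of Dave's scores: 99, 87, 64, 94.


Add the scores:
99 + 87 + 64 + 94 = 344
Divide by the number of tests:
344 / 4 = 86

86


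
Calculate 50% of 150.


Convert percentage to decimal:
50% = 0.5
Multiply:
150 x 0.5 = 75

75


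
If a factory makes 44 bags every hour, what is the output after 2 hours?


Production rate: 44 bags per hour
Time: 2 hours
Total: 44 x 2 = 88 bags

88 bags


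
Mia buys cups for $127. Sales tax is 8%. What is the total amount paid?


Calculate the tax:
8% of $127 = $10.16
Add tax to price:
$127 + $10.16 = $137.16

$137.16


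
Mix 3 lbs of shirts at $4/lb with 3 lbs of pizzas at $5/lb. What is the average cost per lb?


Cost of shirts:
3 x $4 = $12
Cost of pizzas:
3 x $5 = $15
Total cost: $12 + $15 = $27
Total weight: 6 lbs
Average: $27 / 6 = $4.50/lb

$4.50/lb


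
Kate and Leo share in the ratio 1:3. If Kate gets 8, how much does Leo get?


Find the multiplier:
8 / 1 = 8
Apply to Leo's share:
3 x 8 = 24

24


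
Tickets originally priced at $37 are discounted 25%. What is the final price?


Calculate the discount amount:
25% of $37 = $9.25
Subtract from original:
$37 - $9.25 = $27.75

$27.75


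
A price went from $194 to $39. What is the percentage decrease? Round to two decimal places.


Find the absolute change:
|39 - 194| = 155
Divide by original and multiply by 100:
155 / 194 x 100 = 79.8969...% ≈ 79.9%

79.9%


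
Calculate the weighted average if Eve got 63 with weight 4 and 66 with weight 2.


Weighted sum:
4 x 63 + 2 x 66 = 384
Total weight:
4 + 2 = 6
Weighted average:
384 / 6 = 64

64


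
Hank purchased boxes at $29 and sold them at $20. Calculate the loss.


Selling price = $20
Cost price = $29
Loss = cost price - selling price:
Loss = $29 - $20 = $9

$9


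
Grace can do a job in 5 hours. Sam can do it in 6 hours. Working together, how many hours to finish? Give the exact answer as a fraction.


Grace's rate: 1/5 of the job per hour
Sam's rate: 1/6 of the job per hour
Combined rate: 1/5 + 1/6 = 11/30 per hour
Time = 1 / (11/30) = 30/11 hours (≈ 2.73 hours)

30/11 hours


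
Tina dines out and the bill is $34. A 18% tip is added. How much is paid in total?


Calculate the tip:
18% of $34 = $6.12
Add tip to meal cost:
$34 + $6.12 = $40.12

$40.12


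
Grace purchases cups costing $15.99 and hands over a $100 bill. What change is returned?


Start with the amount paid:
$100
Subtract the price:
$100 - $15.99 = $84.01

$84.01


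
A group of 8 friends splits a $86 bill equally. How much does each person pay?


Total bill: $86
Number of people: 8
Each pays: $86 / 8 = $10.75

$10.75


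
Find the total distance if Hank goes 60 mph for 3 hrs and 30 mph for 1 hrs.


Leg 1 distance:
60 x 3 = 180 miles
Leg 2 distance:
30 x 1 = 30 miles
Total distance:
180 + 30 = 210 miles

210 miles


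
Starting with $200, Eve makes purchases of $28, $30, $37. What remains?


Add up expenses:
$28 + $30 + $37 = $95
Subtract from budget:
$200 - $95 = $105

$105


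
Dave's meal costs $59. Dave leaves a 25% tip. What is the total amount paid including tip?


Calculate the tip:
25% of $59 = $14.75
Add tip to meal cost:
$59 + $14.75 = $73.75

$73.75


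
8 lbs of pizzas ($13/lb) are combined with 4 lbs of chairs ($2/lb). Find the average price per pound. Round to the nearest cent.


Cost of pizzas:
8 x $13 = $104
Cost of chairs:
4 x $2 = $8
Total cost: $104 + $8 = $112
Total weight: 12 lbs
Average: $112 / 12 = $9.3333... ≈ $9.33/lb

$9.33/lb


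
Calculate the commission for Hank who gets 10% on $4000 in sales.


Convert rate to decimal:
10% = 0.1
Multiply by sales:
$4000 x 0.1 = $400

$400


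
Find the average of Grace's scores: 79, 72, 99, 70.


Add the scores:
79 + 72 + 99 + 70 = 320
Divide by the number of tests:
320 / 4 = 80

80


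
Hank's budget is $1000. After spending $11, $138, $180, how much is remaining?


Add up expenses:
$11 + $138 + $180 = $329
Subtract from budget:
$1000 - $329 = $671

$671


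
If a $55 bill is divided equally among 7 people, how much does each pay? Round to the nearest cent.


Total bill: $55
Number of people: 7
Each pays: $55 / 7 = $7.8571... ≈ $7.86

$7.86


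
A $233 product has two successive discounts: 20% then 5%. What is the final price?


First discount:
20% of $233 = $46.60
Price after first discount:
$233 - $46.60 = $186.40
Second discount:
5% of $186.40 = $9.32
Final price:
$186.40 - $9.32 = $177.08

$177.08


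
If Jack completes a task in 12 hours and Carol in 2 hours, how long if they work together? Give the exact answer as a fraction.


Jack's rate: 1/12 of the job per hour
Carol's rate: 1/2 of the job per hour
Combined rate: 1/12 + 1/2 = 7/12 per hour
Time = 1 / (7/12) = 12/7 hours (≈ 1.71 hours)

12/7 hours


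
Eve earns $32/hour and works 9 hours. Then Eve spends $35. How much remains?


Calculate earnings:
9 x $32 = $288
Subtract spending:
$288 - $35 = $253

$253


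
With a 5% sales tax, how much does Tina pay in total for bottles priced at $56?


Calculate the tax:
5% of $56 = $2.80
Add tax to price:
$56 + $2.80 = $58.80

$58.80


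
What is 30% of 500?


Convert percentage to decimal:
30% = 0.3
Multiply:
500 x 0.3 = 150

150


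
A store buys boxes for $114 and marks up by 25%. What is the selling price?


Calculate the markup amount:
25% of $114 = $28.50
Add to cost:
$114 + $28.50 = $142.50

$142.50


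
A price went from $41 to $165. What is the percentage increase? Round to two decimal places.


Find the absolute change:
|165 - 41| = 124
Divide by original and multiply by 100:
124 / 41 x 100 = 302.4390...% ≈ 302.44%

302.44%


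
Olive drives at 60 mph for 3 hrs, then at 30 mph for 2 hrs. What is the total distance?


Leg 1 distance:
60 x 3 = 180 miles
Leg 2 distance:
30 x 2 = 60 miles
Total distance:
180 + 60 = 240 miles

240 miles


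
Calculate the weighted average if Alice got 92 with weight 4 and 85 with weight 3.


Weighted sum:
4 x 92 + 3 x 85 = 623
Total weight:
4 + 3 = 7
Weighted average:
623 / 7 = 89

89


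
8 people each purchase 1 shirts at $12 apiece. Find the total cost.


Cost per person:
1 x $12 = $12
Group total:
8 x $12 = $96

$96


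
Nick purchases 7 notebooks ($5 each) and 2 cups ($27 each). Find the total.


Cost of notebooks:
7 x $5 = $35
Cost of cups:
2 x $27 = $54
Add both:
$35 + $54 = $89

$89


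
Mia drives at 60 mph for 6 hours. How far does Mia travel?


Use the formula: distance = speed x time
Speed = 60 mph, Time = 6 hours
60 x 6 = 360 miles

360 miles


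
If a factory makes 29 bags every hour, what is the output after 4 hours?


Production rate: 29 bags per hour
Time: 4 hours
Total: 29 x 4 = 116 bags

116 bags


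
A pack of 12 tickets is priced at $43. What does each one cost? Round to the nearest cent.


Total cost: $43
Number of items: 12
Unit price: $43 / 12 = $3.5833... ≈ $3.58

$3.58


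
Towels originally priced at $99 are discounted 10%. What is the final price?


Calculate the discount amount:
10% of $99 = $9.90
Subtract from original:
$99 - $9.90 = $89.10

$89.10


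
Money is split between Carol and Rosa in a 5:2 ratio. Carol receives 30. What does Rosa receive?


Find the multiplier:
30 / 5 = 6
Apply to Rosa's share:
2 x 6 = 12

12


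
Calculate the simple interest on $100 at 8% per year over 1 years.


Use the formula I = P x R x T / 100
P x R x T = 100 x 8 x 1 = 800
I = 800 / 100 = $8

$8


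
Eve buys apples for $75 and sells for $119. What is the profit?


Selling price = $119
Cost price = $75
Profit = selling price - cost price:
Profit = $119 - $75 = $44

$44


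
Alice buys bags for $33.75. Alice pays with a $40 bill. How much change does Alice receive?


Start with the amount paid:
$40
Subtract the price:
$40 - $33.75 = $6.25

$6.25


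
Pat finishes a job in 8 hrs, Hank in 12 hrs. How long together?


Pat's rate: 1/8 of the job per hour
Hank's rate: 1/12 of the job per hour
Combined rate: 1/8 + 1/12 = 5/24 per hour
Time = 1 / (5/24) = 24/5 = 4.8 hours

4.8 hours


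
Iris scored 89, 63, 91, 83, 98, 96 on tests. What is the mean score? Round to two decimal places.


Add the scores:
89 + 63 + 91 + 83 + 98 + 96 = 520
Divide by the number of tests:
520 / 6 = 86.6666... ≈ 86.67

86.67


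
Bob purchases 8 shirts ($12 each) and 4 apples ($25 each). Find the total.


Cost of shirts:
8 x $12 = $96
Cost of apples:
4 x $25 = $100
Add both:
$96 + $100 = $196

$196


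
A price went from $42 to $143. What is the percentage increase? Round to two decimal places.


Find the absolute change:
|143 - 42| = 101
Divide by original and multiply by 100:
101 / 42 x 100 = 240.4761...% ≈ 240.48%

240.48%


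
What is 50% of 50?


Convert percentage to decimal:
50% = 0.5
Multiply:
50 x 0.5 = 25

25


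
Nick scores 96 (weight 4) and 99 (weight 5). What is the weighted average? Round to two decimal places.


Weighted sum:
4 x 96 + 5 x 99 = 879
Total weight:
4 + 5 = 9
Weighted average:
879 / 9 = 97.6666... ≈ 97.67

97.67


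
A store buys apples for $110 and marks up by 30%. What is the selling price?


Calculate the markup amount:
30% of $110 = $33
Add to cost:
$110 + $33 = $143

$143


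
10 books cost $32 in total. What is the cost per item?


Total cost: $32
Number of items: 10
Unit price: $32 / 10 = $3.20

$3.20


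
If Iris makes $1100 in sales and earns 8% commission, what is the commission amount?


Convert rate to decimal:
8% = 0.08
Multiply by sales:
$1100 x 0.08 = $88

$88


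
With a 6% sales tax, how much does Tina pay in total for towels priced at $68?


Calculate the tax:
6% of $68 = $4.08
Add tax to price:
$68 + $4.08 = $72.08

$72.08


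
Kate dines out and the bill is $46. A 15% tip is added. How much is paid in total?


Calculate the tip:
15% of $46 = $6.90
Add tip to meal cost:
$46 + $6.90 = $52.90

$52.90
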